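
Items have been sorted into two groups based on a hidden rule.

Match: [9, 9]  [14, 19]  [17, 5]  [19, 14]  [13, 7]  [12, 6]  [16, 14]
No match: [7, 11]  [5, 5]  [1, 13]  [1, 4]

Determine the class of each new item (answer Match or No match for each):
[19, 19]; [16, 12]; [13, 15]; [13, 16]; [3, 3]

Match, Match, Match, Match, No match

The rule appears to be: first ≥ 9.
[19, 19]: first 19 — meets the rule, so Match. [16, 12]: first 16 — meets the rule, so Match. [13, 15]: first 13 — meets the rule, so Match. [13, 16]: first 13 — meets the rule, so Match. [3, 3]: first 3 — lacks this property, so No match.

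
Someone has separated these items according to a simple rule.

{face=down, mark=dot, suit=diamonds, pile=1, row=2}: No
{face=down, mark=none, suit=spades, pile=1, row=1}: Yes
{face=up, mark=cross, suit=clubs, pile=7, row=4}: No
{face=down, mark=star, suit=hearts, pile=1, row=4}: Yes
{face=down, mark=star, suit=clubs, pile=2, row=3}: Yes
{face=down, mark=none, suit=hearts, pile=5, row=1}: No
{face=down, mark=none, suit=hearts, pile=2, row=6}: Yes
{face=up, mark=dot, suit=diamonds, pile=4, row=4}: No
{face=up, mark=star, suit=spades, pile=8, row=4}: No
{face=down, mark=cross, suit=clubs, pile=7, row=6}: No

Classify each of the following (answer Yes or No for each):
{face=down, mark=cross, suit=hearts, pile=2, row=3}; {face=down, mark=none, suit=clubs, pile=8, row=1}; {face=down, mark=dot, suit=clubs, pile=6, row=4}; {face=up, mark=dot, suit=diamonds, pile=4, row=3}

Yes, No, No, No

The simplest hypothesis consistent with all the labels is: row ≠ 2 AND pile ≤ 2.
{face=down, mark=cross, suit=hearts, pile=2, row=3}: row = 3, pile = 2 — passes, so Yes. {face=down, mark=none, suit=clubs, pile=8, row=1}: row = 1, pile = 8 — lacks this property, so No. {face=down, mark=dot, suit=clubs, pile=6, row=4}: row = 4, pile = 6 — lacks this property, so No. {face=up, mark=dot, suit=diamonds, pile=4, row=3}: row = 3, pile = 4 — lacks this property, so No.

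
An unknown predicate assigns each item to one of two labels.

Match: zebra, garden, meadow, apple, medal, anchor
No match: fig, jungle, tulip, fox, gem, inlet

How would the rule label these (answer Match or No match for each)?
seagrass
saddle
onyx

Match, Match, No match

A rule that fits every label: contains 'a' — true of each 'Match' example, false of each 'No match' one.
seagrass: has 'a', has this property → Match. saddle: has 'a', has this property → Match. onyx: no 'a', doesn't qualify → No match.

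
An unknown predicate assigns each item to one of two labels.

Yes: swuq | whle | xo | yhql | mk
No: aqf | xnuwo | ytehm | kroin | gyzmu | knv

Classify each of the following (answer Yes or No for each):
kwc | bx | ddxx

Checking candidate rules against both groups, what survives is: even length.
No: kwc, since length 3.
Yes: bx, since length 2.
Yes: ddxx, since length 4.

No, Yes, Yes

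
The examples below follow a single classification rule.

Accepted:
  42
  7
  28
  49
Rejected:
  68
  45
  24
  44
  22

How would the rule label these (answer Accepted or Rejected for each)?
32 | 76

Rejected, Rejected

Rule: multiple of 7. This holds for each 'Accepted' example and fails for each 'Rejected' one.
32: 32 = 7·4 + 4, does not fit → Rejected. 76: 76 = 7·10 + 6, does not fit → Rejected.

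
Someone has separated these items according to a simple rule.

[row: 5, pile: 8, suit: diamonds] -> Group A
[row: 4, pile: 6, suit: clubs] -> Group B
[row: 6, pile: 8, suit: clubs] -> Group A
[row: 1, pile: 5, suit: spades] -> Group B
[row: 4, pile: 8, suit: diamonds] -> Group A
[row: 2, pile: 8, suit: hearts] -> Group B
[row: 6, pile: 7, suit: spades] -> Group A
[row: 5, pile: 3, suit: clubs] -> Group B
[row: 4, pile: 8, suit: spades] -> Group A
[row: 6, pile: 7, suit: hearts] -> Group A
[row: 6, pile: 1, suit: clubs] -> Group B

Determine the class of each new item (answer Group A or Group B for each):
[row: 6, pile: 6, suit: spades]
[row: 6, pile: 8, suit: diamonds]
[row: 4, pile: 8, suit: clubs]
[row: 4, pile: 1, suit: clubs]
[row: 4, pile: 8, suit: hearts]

Group B, Group A, Group A, Group B, Group A

The pattern is that an item is 'Group A' exactly when: row ≥ 4 AND pile ≥ 7.
[row: 6, pile: 6, suit: spades]: row = 6, pile = 6, doesn't qualify → Group B.
[row: 6, pile: 8, suit: diamonds]: row = 6, pile = 8, passes → Group A.
[row: 4, pile: 8, suit: clubs]: row = 4, pile = 8, passes → Group A.
[row: 4, pile: 1, suit: clubs]: row = 4, pile = 1, doesn't qualify → Group B.
[row: 4, pile: 8, suit: hearts]: row = 4, pile = 8, passes → Group A.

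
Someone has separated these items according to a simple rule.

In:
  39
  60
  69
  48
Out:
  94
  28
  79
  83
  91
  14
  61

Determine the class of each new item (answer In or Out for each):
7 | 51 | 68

Checking candidate rules against both groups, what survives is: multiple of 3.

Out, In, Out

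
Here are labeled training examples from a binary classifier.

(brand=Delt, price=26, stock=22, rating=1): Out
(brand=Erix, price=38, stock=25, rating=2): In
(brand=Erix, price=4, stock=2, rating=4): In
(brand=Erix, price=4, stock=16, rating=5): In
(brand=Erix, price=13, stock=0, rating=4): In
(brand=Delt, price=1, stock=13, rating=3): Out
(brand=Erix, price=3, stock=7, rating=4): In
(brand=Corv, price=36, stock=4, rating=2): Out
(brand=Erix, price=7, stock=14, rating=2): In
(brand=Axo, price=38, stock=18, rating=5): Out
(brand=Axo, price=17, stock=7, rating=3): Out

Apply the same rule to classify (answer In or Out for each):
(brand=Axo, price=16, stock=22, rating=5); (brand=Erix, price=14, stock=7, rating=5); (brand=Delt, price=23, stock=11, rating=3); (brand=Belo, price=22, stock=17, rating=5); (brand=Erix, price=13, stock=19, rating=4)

Out, In, Out, Out, In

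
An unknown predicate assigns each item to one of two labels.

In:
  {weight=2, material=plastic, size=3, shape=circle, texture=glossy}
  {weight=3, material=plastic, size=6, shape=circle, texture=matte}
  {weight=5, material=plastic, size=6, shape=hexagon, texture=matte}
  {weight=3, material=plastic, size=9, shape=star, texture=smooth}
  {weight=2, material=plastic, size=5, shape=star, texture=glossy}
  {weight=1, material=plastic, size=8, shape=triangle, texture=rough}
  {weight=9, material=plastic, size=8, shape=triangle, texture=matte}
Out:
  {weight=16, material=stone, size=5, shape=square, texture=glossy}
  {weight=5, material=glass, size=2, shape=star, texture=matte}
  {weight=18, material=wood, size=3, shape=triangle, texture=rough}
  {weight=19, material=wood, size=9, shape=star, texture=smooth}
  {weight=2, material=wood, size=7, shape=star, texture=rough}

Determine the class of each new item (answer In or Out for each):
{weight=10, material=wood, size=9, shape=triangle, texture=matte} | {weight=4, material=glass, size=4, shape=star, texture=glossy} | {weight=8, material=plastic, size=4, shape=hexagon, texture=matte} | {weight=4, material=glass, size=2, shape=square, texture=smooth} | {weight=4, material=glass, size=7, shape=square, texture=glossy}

Out, Out, In, Out, Out

'In' ⟺ material is plastic.
{weight=10, material=wood, size=9, shape=triangle, texture=matte} → material is wood → Out. {weight=4, material=glass, size=4, shape=star, texture=glossy} → material is glass → Out. {weight=8, material=plastic, size=4, shape=hexagon, texture=matte} → material is plastic → In. {weight=4, material=glass, size=2, shape=square, texture=smooth} → material is glass → Out. {weight=4, material=glass, size=7, shape=square, texture=glossy} → material is glass → Out.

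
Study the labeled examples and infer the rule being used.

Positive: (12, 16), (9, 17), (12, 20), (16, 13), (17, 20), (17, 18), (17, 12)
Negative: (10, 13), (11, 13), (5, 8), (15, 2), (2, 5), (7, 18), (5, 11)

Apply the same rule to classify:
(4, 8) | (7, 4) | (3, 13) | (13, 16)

Negative, Negative, Negative, Positive

The simplest hypothesis consistent with all the labels is: sum ≥ 26.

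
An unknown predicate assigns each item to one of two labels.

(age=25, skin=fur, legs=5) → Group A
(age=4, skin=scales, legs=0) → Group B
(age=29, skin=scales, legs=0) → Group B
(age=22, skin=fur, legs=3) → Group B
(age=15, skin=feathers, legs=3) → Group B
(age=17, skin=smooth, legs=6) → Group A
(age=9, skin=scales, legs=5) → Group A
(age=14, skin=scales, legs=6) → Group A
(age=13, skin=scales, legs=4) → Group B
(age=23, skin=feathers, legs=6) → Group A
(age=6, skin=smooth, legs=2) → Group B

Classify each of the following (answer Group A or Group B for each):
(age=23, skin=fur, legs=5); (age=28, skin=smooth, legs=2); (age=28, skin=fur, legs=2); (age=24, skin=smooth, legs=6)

Every 'Group A' example satisfies: legs ≥ 5. None of the 'Group B' examples do.
(age=23, skin=fur, legs=5) → legs = 5 → Group A. (age=28, skin=smooth, legs=2) → legs = 2 → Group B. (age=28, skin=fur, legs=2) → legs = 2 → Group B. (age=24, skin=smooth, legs=6) → legs = 6 → Group A.

Group A, Group B, Group B, Group A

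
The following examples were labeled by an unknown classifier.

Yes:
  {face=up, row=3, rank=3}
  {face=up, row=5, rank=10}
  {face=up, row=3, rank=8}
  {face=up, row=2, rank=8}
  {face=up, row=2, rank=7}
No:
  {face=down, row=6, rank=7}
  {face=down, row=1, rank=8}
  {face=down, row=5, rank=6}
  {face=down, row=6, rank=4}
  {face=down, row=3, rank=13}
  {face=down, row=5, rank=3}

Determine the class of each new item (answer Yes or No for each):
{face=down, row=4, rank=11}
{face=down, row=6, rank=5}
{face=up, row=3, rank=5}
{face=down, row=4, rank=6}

No, No, Yes, No

Rule: face is up. This holds for each 'Yes' example and fails for each 'No' one.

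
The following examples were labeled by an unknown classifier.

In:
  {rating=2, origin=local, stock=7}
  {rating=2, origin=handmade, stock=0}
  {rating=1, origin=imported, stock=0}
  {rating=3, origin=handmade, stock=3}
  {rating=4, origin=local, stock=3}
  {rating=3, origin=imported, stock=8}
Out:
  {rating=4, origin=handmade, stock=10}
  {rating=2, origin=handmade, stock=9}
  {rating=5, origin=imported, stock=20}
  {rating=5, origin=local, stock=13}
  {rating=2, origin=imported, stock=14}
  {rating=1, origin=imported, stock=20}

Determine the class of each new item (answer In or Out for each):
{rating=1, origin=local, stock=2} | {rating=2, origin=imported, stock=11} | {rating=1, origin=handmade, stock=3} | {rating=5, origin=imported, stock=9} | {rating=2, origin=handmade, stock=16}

The distinguishing property — stock ≤ 8 — holds for all the 'In' cases and none of the 'Out' cases.
{rating=1, origin=local, stock=2} — stock = 2, hence In.
{rating=2, origin=imported, stock=11} — stock = 11, hence Out.
{rating=1, origin=handmade, stock=3} — stock = 3, hence In.
{rating=5, origin=imported, stock=9} — stock = 9, hence Out.
{rating=2, origin=handmade, stock=16} — stock = 16, hence Out.

In, Out, In, Out, Out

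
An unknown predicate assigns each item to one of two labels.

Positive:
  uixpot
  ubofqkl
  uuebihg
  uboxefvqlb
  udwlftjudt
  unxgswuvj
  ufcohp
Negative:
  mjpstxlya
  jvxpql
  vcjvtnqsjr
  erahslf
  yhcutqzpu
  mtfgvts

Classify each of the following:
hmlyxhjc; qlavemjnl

The distinguishing property — starts with 'u' — holds for all the 'Positive' cases and none of the 'Negative' cases.
hmlyxhjc: starts with 'h' — does not pass, so Negative.
qlavemjnl: starts with 'q' — does not pass, so Negative.

Negative, Negative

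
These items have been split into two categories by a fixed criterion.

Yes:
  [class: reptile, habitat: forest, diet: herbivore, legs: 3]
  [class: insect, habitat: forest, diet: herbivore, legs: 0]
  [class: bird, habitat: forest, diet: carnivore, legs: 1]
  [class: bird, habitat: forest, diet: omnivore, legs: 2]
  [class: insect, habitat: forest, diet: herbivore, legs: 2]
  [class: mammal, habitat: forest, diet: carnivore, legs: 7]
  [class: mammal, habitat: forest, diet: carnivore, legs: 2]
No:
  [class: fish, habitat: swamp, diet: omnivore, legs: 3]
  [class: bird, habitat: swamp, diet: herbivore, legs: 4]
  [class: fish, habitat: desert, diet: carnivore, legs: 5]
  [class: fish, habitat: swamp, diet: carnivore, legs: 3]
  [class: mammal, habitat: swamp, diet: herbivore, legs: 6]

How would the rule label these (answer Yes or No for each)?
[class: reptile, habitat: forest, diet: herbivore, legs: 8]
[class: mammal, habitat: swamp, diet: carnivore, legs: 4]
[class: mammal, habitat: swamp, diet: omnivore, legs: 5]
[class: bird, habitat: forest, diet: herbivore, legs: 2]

Checking candidate rules against both groups, what survives is: habitat is forest.
[class: reptile, habitat: forest, diet: herbivore, legs: 8] — habitat is forest, hence Yes. [class: mammal, habitat: swamp, diet: carnivore, legs: 4] — habitat is swamp, hence No. [class: mammal, habitat: swamp, diet: omnivore, legs: 5] — habitat is swamp, hence No. [class: bird, habitat: forest, diet: herbivore, legs: 2] — habitat is forest, hence Yes.

Yes, No, No, Yes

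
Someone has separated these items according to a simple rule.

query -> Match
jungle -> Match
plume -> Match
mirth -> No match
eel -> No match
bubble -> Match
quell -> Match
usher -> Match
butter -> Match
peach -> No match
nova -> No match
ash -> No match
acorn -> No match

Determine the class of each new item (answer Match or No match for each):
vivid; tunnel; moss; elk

No match, Match, No match, No match

Rule: contains 'u'. This holds for each 'Match' example and fails for each 'No match' one.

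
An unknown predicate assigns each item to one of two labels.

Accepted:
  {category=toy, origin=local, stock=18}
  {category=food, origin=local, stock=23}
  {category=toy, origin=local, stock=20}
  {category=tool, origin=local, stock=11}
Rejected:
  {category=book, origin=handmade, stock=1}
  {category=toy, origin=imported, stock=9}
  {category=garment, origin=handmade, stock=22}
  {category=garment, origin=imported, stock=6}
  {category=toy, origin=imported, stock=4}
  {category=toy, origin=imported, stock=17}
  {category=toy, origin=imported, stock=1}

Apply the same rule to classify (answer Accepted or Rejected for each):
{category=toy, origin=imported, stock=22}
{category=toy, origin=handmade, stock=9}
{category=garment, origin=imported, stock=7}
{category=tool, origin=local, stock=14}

The classifier is using: origin is local.
{category=toy, origin=imported, stock=22}: origin is imported — fails the rule, so Rejected. {category=toy, origin=handmade, stock=9}: origin is handmade — fails the rule, so Rejected. {category=garment, origin=imported, stock=7}: origin is imported — fails the rule, so Rejected. {category=tool, origin=local, stock=14}: origin is local — checks out, so Accepted.

Rejected, Rejected, Rejected, Accepted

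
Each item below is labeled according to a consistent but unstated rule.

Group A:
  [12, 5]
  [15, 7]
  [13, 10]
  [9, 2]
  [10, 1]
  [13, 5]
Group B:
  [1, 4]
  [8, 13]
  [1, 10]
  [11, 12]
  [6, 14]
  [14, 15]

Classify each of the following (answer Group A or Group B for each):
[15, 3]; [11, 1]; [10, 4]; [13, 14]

Group A, Group A, Group A, Group B

The classifier is using: first > second.
[15, 3] → 15 > 3 → Group A. [11, 1] → 11 > 1 → Group A. [10, 4] → 10 > 4 → Group A. [13, 14] → 13 < 14 → Group B.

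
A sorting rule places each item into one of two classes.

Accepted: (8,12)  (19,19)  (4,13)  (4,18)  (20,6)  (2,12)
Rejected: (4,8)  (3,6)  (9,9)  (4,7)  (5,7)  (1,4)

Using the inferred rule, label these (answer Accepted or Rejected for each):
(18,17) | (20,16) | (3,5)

The pattern is that an item is 'Accepted' exactly when: max ≥ 12.

Accepted, Accepted, Rejected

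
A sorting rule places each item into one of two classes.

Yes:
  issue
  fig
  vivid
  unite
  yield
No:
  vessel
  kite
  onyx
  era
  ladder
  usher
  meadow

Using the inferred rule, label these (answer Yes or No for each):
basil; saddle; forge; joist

Every 'Yes' example satisfies: odd length AND contains 'i'. None of the 'No' examples do.

Yes, No, No, Yes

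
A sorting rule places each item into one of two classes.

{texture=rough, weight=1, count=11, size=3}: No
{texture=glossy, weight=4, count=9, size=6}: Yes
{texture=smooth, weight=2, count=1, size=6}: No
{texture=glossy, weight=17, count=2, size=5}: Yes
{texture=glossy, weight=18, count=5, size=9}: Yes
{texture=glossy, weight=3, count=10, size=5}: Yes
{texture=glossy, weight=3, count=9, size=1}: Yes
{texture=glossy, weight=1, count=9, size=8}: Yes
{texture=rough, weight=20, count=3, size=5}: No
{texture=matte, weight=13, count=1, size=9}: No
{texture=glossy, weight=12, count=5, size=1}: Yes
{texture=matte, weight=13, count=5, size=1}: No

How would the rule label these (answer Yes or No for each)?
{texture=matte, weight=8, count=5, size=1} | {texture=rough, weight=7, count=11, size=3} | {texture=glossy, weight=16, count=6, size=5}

The classifier is using: texture is glossy.

No, No, Yes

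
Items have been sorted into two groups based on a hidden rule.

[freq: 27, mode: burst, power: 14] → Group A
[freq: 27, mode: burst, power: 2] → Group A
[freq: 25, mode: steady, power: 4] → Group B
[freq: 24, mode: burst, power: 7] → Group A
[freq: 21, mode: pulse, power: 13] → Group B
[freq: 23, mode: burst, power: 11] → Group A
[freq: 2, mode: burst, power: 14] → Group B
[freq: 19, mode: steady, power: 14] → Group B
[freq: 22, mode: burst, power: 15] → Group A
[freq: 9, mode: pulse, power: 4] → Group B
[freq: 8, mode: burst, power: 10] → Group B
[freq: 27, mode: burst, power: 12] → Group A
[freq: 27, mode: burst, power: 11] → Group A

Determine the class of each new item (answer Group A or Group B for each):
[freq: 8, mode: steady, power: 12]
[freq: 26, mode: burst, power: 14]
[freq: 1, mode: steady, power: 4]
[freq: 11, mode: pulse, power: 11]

Group B, Group A, Group B, Group B

'Group A' ⟺ mode is burst AND freq ≥ 9.
[freq: 8, mode: steady, power: 12]: Group B (mode is steady, freq = 8).
[freq: 26, mode: burst, power: 14]: Group A (mode is burst, freq = 26).
[freq: 1, mode: steady, power: 4]: Group B (mode is steady, freq = 1).
[freq: 11, mode: pulse, power: 11]: Group B (mode is pulse, freq = 11).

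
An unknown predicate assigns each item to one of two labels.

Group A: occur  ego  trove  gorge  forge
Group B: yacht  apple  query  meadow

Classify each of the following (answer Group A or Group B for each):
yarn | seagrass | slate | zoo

Group B, Group B, Group B, Group A

The common property of the 'Group A' items is: odd length AND contains 'o'. No 'Group B' item has it.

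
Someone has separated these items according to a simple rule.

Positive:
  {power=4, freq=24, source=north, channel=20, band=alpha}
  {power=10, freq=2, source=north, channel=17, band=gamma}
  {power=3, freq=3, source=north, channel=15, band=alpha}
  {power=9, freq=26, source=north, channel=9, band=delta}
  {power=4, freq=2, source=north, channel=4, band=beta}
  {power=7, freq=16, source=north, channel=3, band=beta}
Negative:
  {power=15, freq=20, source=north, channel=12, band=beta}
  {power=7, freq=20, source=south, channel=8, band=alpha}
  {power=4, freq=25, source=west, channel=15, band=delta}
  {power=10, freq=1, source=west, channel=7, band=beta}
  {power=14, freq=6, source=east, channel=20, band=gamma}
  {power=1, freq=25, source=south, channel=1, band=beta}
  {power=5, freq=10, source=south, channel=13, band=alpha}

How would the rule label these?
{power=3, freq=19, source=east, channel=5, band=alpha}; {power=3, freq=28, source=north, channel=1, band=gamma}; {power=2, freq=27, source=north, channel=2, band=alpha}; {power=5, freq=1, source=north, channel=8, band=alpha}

'Positive' ⟺ source is north AND power ≤ 10.
{power=3, freq=19, source=east, channel=5, band=alpha}: source is east, power = 3, fails the rule → Negative.
{power=3, freq=28, source=north, channel=1, band=gamma}: source is north, power = 3, matches → Positive.
{power=2, freq=27, source=north, channel=2, band=alpha}: source is north, power = 2, matches → Positive.
{power=5, freq=1, source=north, channel=8, band=alpha}: source is north, power = 5, matches → Positive.

Negative, Positive, Positive, Positive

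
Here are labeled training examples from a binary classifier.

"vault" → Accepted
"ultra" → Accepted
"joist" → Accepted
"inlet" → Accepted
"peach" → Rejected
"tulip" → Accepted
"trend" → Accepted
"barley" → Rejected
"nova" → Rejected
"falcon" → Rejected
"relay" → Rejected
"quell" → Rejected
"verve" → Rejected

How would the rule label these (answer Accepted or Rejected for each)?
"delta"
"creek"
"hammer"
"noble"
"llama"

A rule that fits every label: contains 't' — true of each 'Accepted' example, false of each 'Rejected' one.
Accepted: "delta", since has 't'. Rejected: "creek", since no 't'. Rejected: "hammer", since no 't'. Rejected: "noble", since no 't'. Rejected: "llama", since no 't'.

Accepted, Rejected, Rejected, Rejected, Rejected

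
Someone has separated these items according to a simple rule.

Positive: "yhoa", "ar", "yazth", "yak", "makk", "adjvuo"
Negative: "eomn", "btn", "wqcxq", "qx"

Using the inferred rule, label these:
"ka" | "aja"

One predicate separates the groups cleanly: contains 'a'.
"ka" → has 'a' → Positive. "aja" → has 'a' → Positive.

Positive, Positive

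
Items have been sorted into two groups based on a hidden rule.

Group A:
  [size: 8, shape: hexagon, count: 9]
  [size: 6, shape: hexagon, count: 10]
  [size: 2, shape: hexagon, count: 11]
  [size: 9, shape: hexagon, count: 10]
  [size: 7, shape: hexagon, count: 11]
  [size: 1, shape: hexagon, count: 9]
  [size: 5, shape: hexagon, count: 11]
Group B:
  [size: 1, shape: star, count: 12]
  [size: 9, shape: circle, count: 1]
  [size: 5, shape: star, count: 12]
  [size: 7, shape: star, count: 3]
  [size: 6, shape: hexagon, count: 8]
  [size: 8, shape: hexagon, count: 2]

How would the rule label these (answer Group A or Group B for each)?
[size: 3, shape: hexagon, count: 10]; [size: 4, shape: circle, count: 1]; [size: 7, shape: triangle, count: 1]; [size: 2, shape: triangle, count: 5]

The rule appears to be: shape is hexagon AND count ≥ 9.
Group A: [size: 3, shape: hexagon, count: 10], since shape is hexagon, count = 10.
Group B: [size: 4, shape: circle, count: 1], since shape is circle, count = 1.
Group B: [size: 7, shape: triangle, count: 1], since shape is triangle, count = 1.
Group B: [size: 2, shape: triangle, count: 5], since shape is triangle, count = 5.

Group A, Group B, Group B, Group B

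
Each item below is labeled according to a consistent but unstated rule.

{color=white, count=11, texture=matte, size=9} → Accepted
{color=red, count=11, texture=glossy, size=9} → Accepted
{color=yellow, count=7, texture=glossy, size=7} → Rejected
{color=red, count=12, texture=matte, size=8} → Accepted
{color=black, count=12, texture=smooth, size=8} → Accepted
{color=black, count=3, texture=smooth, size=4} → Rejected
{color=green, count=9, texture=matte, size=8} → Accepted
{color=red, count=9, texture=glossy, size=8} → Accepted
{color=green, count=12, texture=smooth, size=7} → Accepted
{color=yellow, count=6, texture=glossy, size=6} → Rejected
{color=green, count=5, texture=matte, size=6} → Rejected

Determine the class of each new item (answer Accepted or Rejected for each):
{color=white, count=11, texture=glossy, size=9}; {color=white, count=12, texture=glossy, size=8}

Accepted, Accepted

All 'Accepted' examples share one property — count ≥ 9 — and every 'Rejected' example lacks it.
{color=white, count=11, texture=glossy, size=9} → count = 11 → Accepted.
{color=white, count=12, texture=glossy, size=8} → count = 12 → Accepted.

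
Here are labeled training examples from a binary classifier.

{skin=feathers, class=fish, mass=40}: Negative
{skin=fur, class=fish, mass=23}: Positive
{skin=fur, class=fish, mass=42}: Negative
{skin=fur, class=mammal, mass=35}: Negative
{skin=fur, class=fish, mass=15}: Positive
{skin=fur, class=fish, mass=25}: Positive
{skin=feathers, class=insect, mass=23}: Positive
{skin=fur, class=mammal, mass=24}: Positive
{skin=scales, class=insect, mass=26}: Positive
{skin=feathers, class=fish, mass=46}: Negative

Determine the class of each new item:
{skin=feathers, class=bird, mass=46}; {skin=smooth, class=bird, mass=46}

The rule appears to be: mass ≤ 26.
{skin=feathers, class=bird, mass=46} → mass = 46 → Negative.
{skin=smooth, class=bird, mass=46} → mass = 46 → Negative.

Negative, Negative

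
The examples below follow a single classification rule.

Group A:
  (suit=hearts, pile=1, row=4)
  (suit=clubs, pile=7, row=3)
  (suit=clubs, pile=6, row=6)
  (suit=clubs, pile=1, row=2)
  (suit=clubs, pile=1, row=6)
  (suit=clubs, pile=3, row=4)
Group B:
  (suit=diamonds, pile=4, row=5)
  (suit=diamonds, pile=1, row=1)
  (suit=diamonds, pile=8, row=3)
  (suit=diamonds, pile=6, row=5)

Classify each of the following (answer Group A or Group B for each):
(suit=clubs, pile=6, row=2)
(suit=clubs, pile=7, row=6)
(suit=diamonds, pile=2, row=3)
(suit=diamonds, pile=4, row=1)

Comparing the two groups points to one rule — suit is not diamonds.
(suit=clubs, pile=6, row=2): Group A (suit is clubs).
(suit=clubs, pile=7, row=6): Group A (suit is clubs).
(suit=diamonds, pile=2, row=3): Group B (suit is diamonds).
(suit=diamonds, pile=4, row=1): Group B (suit is diamonds).

Group A, Group A, Group B, Group B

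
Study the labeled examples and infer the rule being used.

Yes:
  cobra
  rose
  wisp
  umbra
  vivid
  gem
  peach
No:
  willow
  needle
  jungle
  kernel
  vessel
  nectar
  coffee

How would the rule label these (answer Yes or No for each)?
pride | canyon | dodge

The distinguishing property — length ≤ 5 — holds for all the 'Yes' cases and none of the 'No' cases.

Yes, No, Yes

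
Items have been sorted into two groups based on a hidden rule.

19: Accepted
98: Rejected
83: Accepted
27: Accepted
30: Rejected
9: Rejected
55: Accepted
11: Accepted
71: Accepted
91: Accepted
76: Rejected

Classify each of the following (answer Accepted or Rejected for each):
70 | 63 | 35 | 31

Rejected, Accepted, Accepted, Accepted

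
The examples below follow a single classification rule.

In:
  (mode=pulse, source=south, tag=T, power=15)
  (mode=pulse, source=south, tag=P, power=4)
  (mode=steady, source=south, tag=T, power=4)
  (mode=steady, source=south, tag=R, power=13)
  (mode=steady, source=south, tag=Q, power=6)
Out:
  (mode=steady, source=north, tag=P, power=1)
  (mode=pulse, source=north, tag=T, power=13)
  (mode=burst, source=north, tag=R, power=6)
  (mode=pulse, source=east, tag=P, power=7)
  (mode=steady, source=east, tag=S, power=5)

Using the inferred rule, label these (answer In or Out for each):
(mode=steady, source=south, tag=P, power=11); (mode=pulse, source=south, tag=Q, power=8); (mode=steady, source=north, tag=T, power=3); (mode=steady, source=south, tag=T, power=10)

A rule that fits every label: source is south — true of each 'In' example, false of each 'Out' one.

In, In, Out, In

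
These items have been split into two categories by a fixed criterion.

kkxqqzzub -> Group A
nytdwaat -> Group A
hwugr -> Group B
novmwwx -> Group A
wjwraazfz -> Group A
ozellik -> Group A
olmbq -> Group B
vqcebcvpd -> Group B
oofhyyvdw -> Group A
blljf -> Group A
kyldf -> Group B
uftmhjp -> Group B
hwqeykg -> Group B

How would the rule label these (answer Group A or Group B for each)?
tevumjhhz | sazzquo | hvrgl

Group A, Group A, Group B

The classifier is using: has a double letter.
tevumjhhz → 'hh' doubled → Group A.
sazzquo → 'zz' doubled → Group A.
hvrgl → no doubled letter → Group B.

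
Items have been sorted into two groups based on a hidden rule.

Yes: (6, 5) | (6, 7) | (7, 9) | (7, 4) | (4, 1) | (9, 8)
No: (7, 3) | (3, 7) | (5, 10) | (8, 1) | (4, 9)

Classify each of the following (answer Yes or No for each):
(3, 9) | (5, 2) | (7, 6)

No, Yes, Yes

One predicate separates the groups cleanly: |first − second| ≤ 3.
(3, 9): |3−9| = 6, doesn't qualify → No.
(5, 2): |5−2| = 3, matches → Yes.
(7, 6): |7−6| = 1, matches → Yes.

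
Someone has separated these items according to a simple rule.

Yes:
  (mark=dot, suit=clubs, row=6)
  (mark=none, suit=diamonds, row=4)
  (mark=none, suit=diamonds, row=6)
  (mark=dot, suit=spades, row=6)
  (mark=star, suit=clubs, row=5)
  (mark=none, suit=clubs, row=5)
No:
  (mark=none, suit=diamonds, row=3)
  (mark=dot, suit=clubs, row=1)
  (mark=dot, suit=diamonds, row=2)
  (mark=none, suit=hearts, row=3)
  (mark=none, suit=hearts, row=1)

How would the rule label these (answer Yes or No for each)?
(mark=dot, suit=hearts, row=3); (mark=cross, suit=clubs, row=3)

The common property of the 'Yes' items is: row ≥ 4. No 'No' item has it.
(mark=dot, suit=hearts, row=3): row = 3 — lacks this property, so No. (mark=cross, suit=clubs, row=3): row = 3 — lacks this property, so No.

No, No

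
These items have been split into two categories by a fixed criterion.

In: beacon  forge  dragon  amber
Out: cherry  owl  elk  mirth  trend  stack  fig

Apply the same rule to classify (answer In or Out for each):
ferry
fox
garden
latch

The common property of the 'In' items is: has ≥ 2 vowels. No 'Out' item has it.

Out, Out, In, Out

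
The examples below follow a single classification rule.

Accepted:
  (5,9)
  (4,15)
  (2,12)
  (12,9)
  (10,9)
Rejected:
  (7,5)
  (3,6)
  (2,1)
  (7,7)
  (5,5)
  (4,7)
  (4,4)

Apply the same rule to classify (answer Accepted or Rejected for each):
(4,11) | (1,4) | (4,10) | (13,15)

Accepted, Rejected, Accepted, Accepted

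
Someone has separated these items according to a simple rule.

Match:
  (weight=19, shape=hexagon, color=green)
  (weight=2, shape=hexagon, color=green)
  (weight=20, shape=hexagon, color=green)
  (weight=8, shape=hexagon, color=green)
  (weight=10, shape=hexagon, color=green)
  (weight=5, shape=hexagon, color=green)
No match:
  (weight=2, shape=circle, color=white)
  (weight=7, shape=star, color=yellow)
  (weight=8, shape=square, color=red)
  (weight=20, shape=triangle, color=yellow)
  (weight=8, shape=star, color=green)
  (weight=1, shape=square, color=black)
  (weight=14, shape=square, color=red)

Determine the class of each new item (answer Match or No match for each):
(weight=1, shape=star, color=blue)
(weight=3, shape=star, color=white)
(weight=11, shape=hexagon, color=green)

The common property of the 'Match' items is: shape is hexagon. No 'No match' item has it.
(weight=1, shape=star, color=blue): No match (shape is star). (weight=3, shape=star, color=white): No match (shape is star). (weight=11, shape=hexagon, color=green): Match (shape is hexagon).

No match, No match, Match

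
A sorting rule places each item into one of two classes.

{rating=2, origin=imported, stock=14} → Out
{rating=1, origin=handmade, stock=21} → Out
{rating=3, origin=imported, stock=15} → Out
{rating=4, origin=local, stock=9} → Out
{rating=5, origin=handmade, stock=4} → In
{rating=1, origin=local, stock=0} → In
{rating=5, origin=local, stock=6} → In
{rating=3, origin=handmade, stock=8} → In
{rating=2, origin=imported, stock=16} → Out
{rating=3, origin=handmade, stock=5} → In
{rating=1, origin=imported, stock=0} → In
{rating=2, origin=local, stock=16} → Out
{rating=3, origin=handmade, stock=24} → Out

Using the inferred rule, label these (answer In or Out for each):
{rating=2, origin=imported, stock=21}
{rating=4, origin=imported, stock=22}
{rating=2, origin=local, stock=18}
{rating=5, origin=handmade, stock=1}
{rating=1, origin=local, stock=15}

All 'In' examples share one property — stock ≤ 8 — and every 'Out' example lacks it.

Out, Out, Out, In, Out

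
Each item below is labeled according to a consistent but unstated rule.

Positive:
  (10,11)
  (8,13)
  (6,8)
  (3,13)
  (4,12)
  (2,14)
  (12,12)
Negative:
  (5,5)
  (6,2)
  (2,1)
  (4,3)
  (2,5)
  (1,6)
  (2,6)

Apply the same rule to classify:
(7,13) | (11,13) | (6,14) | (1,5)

Positive, Positive, Positive, Negative

The distinguishing property — sum ≥ 14 — holds for all the 'Positive' cases and none of the 'Negative' cases.
(7,13) — 7+13 = 20, hence Positive. (11,13) — 11+13 = 24, hence Positive. (6,14) — 6+14 = 20, hence Positive. (1,5) — 1+5 = 6, hence Negative.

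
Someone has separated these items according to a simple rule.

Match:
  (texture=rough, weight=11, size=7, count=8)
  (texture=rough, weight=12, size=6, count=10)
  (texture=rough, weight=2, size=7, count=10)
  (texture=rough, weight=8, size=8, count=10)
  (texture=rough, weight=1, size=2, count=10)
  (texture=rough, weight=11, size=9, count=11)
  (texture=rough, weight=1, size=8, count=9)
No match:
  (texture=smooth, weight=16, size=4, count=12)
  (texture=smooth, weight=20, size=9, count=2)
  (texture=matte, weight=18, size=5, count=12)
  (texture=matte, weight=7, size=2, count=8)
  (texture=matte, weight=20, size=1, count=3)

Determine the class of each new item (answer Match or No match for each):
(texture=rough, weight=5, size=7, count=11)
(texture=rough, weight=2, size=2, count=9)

The pattern is that an item is 'Match' exactly when: texture is rough.
(texture=rough, weight=5, size=7, count=11): Match (texture is rough). (texture=rough, weight=2, size=2, count=9): Match (texture is rough).

Match, Match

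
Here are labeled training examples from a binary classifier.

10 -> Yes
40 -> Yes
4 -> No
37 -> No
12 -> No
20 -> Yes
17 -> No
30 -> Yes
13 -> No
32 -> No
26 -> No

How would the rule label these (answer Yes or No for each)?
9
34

No, No

The pattern is that an item is 'Yes' exactly when: multiple of 5.
9: 9 = 5·1 + 4 — does not fit, so No. 34: 34 = 5·6 + 4 — does not fit, so No.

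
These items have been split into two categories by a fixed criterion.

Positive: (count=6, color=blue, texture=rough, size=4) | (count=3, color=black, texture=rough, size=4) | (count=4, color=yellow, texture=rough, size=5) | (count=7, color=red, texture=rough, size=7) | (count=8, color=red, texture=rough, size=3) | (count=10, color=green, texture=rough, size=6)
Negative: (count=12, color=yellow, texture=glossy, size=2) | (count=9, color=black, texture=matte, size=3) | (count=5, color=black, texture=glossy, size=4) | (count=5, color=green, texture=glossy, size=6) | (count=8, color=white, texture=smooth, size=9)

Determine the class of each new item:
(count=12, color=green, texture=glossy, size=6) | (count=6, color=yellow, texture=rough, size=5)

Negative, Positive

The common property of the 'Positive' items is: texture is rough. No 'Negative' item has it.
(count=12, color=green, texture=glossy, size=6) → texture is glossy → Negative.
(count=6, color=yellow, texture=rough, size=5) → texture is rough → Positive.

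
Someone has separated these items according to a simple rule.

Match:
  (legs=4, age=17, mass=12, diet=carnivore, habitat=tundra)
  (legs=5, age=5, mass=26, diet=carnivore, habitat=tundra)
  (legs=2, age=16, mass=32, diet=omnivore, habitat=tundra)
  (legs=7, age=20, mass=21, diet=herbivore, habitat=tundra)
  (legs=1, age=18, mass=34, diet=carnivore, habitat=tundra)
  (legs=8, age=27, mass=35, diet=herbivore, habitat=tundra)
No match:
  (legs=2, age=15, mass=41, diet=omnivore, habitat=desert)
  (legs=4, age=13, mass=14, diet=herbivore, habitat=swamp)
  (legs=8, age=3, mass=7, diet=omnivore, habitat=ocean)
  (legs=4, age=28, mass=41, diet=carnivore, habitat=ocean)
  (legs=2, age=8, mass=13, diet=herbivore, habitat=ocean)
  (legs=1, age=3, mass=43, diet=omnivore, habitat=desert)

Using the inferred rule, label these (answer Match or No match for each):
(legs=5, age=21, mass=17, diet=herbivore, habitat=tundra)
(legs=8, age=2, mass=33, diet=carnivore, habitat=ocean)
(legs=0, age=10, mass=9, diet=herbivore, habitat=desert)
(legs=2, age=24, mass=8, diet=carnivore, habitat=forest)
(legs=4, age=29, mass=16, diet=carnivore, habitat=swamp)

Match, No match, No match, No match, No match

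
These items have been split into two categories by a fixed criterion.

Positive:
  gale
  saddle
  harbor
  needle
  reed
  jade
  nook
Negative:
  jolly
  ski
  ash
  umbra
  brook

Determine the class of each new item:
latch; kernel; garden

'Positive' ⟺ even length.
latch — length 5, hence Negative.
kernel — length 6, hence Positive.
garden — length 6, hence Positive.

Negative, Positive, Positive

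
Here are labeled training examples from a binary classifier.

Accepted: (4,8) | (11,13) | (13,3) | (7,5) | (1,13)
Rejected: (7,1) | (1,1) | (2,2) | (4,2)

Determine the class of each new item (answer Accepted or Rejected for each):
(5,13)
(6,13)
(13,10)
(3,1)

Accepted, Accepted, Accepted, Rejected

All 'Accepted' examples share one property — sum ≥ 12 — and every 'Rejected' example lacks it.
(5,13): 5+13 = 18 — fits, so Accepted.
(6,13): 6+13 = 19 — fits, so Accepted.
(13,10): 13+10 = 23 — fits, so Accepted.
(3,1): 3+1 = 4 — fails this test, so Rejected.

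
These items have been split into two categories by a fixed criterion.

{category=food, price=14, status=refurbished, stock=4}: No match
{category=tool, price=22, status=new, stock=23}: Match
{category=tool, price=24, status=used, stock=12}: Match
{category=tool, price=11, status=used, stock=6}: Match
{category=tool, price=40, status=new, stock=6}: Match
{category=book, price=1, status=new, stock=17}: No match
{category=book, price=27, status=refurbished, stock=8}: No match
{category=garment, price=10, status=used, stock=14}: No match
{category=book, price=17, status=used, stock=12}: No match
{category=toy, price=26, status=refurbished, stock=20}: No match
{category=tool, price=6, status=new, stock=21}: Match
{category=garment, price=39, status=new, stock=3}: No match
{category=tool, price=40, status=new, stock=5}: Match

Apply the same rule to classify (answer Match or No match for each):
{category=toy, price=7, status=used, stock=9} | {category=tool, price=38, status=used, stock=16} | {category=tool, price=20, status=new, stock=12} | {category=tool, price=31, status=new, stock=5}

No match, Match, Match, Match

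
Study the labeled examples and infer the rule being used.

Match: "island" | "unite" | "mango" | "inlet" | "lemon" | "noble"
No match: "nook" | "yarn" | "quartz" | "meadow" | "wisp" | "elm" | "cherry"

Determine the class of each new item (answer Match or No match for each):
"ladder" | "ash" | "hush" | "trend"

Every 'Match' example satisfies: length ≥ 5 AND contains 'n'. None of the 'No match' examples do.
"ladder": No match (length 6, no 'n').
"ash": No match (length 3, no 'n').
"hush": No match (length 4, no 'n').
"trend": Match (length 5, has 'n').

No match, No match, No match, Match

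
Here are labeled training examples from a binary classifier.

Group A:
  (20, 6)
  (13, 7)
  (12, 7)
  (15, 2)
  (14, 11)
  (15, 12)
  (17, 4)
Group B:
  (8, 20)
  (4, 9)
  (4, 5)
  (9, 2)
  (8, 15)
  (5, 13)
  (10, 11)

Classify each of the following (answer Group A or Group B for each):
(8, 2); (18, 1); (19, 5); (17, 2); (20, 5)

The simplest hypothesis consistent with all the labels is: first ≥ 11.
(8, 2): first 8 — fails this test, so Group B. (18, 1): first 18 — matches, so Group A. (19, 5): first 19 — matches, so Group A. (17, 2): first 17 — matches, so Group A. (20, 5): first 20 — matches, so Group A.

Group B, Group A, Group A, Group A, Group A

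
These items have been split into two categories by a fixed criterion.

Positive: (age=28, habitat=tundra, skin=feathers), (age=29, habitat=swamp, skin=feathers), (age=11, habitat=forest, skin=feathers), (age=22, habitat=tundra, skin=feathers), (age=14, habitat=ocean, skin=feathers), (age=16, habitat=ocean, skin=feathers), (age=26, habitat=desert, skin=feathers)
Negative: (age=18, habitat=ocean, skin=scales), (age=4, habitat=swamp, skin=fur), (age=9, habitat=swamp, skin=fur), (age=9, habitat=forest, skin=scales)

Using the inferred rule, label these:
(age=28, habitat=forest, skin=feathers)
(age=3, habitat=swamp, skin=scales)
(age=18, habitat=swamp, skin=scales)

Positive, Negative, Negative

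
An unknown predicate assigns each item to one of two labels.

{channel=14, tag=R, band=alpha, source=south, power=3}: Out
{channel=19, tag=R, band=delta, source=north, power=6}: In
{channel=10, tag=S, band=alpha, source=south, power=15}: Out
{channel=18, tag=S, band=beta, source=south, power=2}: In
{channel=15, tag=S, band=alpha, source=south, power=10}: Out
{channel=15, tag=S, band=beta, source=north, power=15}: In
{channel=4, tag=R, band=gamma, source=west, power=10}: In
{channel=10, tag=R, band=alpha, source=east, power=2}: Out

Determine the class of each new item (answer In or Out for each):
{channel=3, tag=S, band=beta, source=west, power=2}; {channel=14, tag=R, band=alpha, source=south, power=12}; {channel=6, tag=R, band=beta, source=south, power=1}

In, Out, In

The common property of the 'In' items is: band is not alpha. No 'Out' item has it.
In: {channel=3, tag=S, band=beta, source=west, power=2}, since band is beta.
Out: {channel=14, tag=R, band=alpha, source=south, power=12}, since band is alpha.
In: {channel=6, tag=R, band=beta, source=south, power=1}, since band is beta.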